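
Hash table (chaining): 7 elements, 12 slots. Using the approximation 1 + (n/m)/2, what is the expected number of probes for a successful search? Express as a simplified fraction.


Computing expected probes:
alpha = 7/12
= 1 + alpha/2
= 1 + 7/(2*12)
= (2*12 + 7) / (2*12)
= 31/24


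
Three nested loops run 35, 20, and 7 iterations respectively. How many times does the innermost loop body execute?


Loop 1 (outermost): 35 iterations
Loop 2 (middle): 20 iterations per outer
Loop 3 (innermost): 7 iterations per middle
Total = 35 * 20 * 7 = 4900


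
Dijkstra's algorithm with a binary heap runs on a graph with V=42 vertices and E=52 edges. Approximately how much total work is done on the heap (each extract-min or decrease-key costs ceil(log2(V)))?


Dijkstra with a binary heap: each vertex is extracted once, each edge may relax once.
Each heap operation costs O(log V).
V + E = 42 + 52 = 94
ceil(log2(42)) = 6 (since 2^5 = 32 < 42 <= 64 = 2^6)
Total heap work = (V+E) * ceil(log2(V)) = 94 * 6 = 564


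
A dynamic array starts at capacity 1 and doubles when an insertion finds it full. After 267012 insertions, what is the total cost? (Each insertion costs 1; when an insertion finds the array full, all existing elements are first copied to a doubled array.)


Insertion cost: 267012 (one per element)
Resizes occur just before inserting elements 2, 3, 5, 9, ...
Elements copied at each resize: 1 + 2 + 4 + 8 + 16 + 32 + 64 + 128 + 256 + 512 + 1024 + 2048 + 4096 + 8192 + 16384 + 32768 + 65536 + 131072 + 262144
Sum of copies = 524287 (geometric series: 2^k - 1)
Total = 267012 + 524287 = 791299


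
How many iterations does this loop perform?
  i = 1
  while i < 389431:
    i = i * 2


The loop variable doubles each iteration:
i = 1 -> 2 -> 4 -> 8 -> 16 -> 32 -> 64 -> 128 -> 256 -> 512 -> 1024 -> 2048 -> 4096 -> 8192 -> 16384 -> 32768 -> 65536 -> 131072 -> 262144 -> 524288 (stop, 524288 >= 389431)
Number of doublings = ceil(log2(389431)) = 19


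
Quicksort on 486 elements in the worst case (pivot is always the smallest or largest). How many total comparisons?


In the worst case, each partition step picks the worst pivot:
  Partition 1: 485 comparisons (n-1 elements to compare)
  Partition 2: 484 comparisons
  Partition 3: 483 comparisons
  Partition 4: 482 comparisons
  Partition 5: 481 comparisons
  ...
  Last partition: 0 comparisons
Total = (n-1) + (n-2) + ... + 1 + 0 = n*(n-1)/2
= 486*485/2 = 117855


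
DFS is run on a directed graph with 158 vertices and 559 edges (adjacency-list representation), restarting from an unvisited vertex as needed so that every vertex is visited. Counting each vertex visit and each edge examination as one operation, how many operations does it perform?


A full DFS traversal processes each vertex exactly once (push/pop on stack).
Each directed edge is examined once.
V = 158, E = 559
V + E = 717


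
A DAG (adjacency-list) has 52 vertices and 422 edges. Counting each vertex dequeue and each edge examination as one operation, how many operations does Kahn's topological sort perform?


V = 52 (vertex processing)
E = 422 (edge processing)
V + E = 52 + 422 = 474


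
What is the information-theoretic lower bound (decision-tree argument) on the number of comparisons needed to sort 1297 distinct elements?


A binary decision tree of height h has at most 2^h leaves and needs at least n! of them, so h >= ceil(log2(n!)).
1297! is far too large to multiply out, so use Stirling's series:
  ln(n!) ~ n ln n - n + (1/2) ln(2 pi n) + 1/(12n)  (error below 1/(360 n^3), negligible here)
  ln(1297) = 7.1678092
  n ln n = 1297 * 7.1678092 = 9296.6485
  (1/2) ln(2 pi * 1297) = (1/2) ln(8149.2913) = 4.5028
  1/(12*1297) = 0.0001
  ln(1297!) ~ 9296.6485 - 1297 + 4.5028 + 0.0001 = 8004.1514
Convert to base 2: log2(1297!) = 8004.1514 / ln 2 = 8004.1514 / 0.69314718 = 11547.5495
ceil(11547.5495) = 11548


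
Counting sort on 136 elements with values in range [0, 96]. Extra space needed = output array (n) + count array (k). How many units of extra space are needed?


Output array size: 136 (to store sorted result)
Count array size: 97 (one slot per possible value, range 0 to 96)
Total extra space = 136 + 97 = 233


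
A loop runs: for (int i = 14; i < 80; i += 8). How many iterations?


Loop starts at i = 14, increments by 8, stops when i >= 80.
Number of iterations = ceil((80 - 14) / 8)
= ceil(66 / 8)
= 9


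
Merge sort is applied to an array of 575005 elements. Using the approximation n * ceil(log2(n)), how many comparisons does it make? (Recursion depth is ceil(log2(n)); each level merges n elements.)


Merge sort divides the array into halves recursively.
Number of levels = ceil(log2(575005)) = 20
At each level, approximately n = 575005 comparisons are needed for merging.
Total comparisons ~ n * ceil(log2(n)) = 575005 * 20 = 11500100


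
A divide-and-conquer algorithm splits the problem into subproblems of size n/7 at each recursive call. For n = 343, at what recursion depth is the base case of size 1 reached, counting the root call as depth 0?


At each depth, the problem size is divided by 7:
  Depth 0: problem size = 343
  Depth 1: problem size = 49
  Depth 2: problem size = 7
  Depth 3: problem size = 1 (base case)
The base case is reached at depth log_7(343) = 3 (the tree has 4 levels counting depth 0, but the depth asked for is 3).
Recursion depth = 3


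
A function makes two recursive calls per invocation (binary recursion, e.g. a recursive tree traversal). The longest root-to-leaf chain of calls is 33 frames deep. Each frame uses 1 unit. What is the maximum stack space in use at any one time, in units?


Binary recursion: the two calls run one after the other, so only one root-to-leaf chain of frames is on the stack at a time.
Maximum depth (longest chain) = 33 frames
Each frame = 1 unit
Max stack space = 33 * 1 = 33


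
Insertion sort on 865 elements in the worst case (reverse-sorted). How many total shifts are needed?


In the worst case (reverse-sorted), each element shifts past all previous:
  Element 1: 1 shifts
  Element 2: 2 shifts
  Element 3: 3 shifts
  Element 4: 4 shifts
  Element 5: 5 shifts
  ...
  Element 864: 864 shifts
Total = 1 + 2 + ... + 864
= 865*(865-1)/2 = 373680


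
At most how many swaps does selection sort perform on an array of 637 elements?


Each of the 636 passes places one element in its final position.
Pass 1: swap minimum into position 0
Pass 2: swap minimum of remaining into position 1
...
Pass 636: last two elements, one swap
Maximum swaps = 637 - 1 = 636


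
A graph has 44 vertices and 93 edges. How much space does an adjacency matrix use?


Adjacency matrix: V x V grid of entries
Space = V^2 = 44^2 = 44 * 44 = 1936


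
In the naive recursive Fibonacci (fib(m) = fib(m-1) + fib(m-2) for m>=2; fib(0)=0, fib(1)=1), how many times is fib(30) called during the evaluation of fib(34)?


Let N(m) = number of times fib(m) is called while evaluating fib(34).
N(34) = 1 (the initial call).
N(33) = 1 (only fib(34) calls it).
For 1 <= m <= 32: fib(m) is called by fib(m+1) and fib(m+2), so
  N(m) = N(m+1) + N(m+2).
fib(0) is called only by fib(2), so N(0) = N(2).
Walk down from m=34:
  N(34)=1, N(33)=1, N(32)=2, N(31)=3, N(30)=5
N(30) = 5


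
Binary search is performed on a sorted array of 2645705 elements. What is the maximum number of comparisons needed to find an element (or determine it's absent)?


Binary search halves the search space each comparison:
  Step 1: search space = 2645705 -> 1322852
  Step 2: search space = 1322852 -> 661426
  Step 3: search space = 661426 -> 330713
  Step 4: search space = 330713 -> 165356
  Step 5: search space = 165356 -> 82678
  Step 6: search space = 82678 -> 41339
  Step 7: search space = 41339 -> 20669
  Step 8: search space = 20669 -> 10334
  Step 9: search space = 10334 -> 5167
  Step 10: search space = 5167 -> 2583
  Step 11: search space = 2583 -> 1291
  Step 12: search space = 1291 -> 645
  Step 13: search space = 645 -> 322
  Step 14: search space = 322 -> 161
  Step 15: search space = 161 -> 80
  Step 16: search space = 80 -> 40
  Step 17: search space = 40 -> 20
  Step 18: search space = 20 -> 10
  Step 19: search space = 10 -> 5
  Step 20: search space = 5 -> 2
  Step 21: search space = 2 -> 1
  Step 22: search space = 1 (final check)
Maximum comparisons = floor(log2(2645705)) + 1 = 21 + 1 = 22


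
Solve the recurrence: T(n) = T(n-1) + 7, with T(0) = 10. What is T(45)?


Unrolling the recurrence:
T(45) = T(44) + 7
       = T(43) + 7 + 7
       = T(42) + 7*3
       ...
       = T(0) + 7*45
       = 10 + 315 = 325


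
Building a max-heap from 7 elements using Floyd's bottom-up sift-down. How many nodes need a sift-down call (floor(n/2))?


In a heap of 7 elements (0-indexed array):
  Last element index: 6
  Parent of last element: floor((6 - 1) / 2) = 2
  Internal nodes: indices 0 to 2
  Count = floor(7/2) = 3


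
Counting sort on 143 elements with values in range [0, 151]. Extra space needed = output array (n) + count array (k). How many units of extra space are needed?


Output array size: 143 (to store sorted result)
Count array size: 152 (one slot per possible value, range 0 to 151)
Total extra space = 143 + 152 = 295


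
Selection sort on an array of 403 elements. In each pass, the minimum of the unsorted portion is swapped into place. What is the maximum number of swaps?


Selection sort performs one swap per pass:
  Pass 1: find min in positions 0 to 402, swap with position 0
  Pass 2: find min in positions 1 to 402, swap with position 1
  Pass 3: find min in positions 2 to 402, swap with position 2
  Pass 4: find min in positions 3 to 402, swap with position 3
  Pass 5: find min in positions 4 to 402, swap with position 4
  ... (397 more passes)
Total passes (and swaps) = n - 1 = 403 - 1 = 402


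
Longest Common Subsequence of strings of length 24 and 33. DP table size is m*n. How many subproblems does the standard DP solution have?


DP table indexed by positions in both strings.
First string: 24 positions
Second string: 33 positions
Total = 24 * 33 = 792


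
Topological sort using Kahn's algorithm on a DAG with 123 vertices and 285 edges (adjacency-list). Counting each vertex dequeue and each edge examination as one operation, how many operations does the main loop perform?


Kahn's algorithm:
  1. Compute in-degrees: O(V + E)
  2. Process queue: each vertex dequeued once (O(V))
     each edge examined once (O(E))
Total = V + E = 123 + 285 = 408


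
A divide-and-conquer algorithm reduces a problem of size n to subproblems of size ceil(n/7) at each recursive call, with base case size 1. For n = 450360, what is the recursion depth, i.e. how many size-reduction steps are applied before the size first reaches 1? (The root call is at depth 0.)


Each step divides the size by 7 (rounding up); after k steps the size is ceil(n/7^k), which equals 1 exactly when 7^k >= n.
So the depth is the smallest k with 7^k >= 450360, i.e. ceil(log_7(450360)).
7^6 = 117649 < 450360 <= 823543 = 7^7
Recursion depth = 7


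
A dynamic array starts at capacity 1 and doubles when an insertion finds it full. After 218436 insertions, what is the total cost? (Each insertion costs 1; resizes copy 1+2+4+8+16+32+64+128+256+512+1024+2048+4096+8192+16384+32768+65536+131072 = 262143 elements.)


Insertion cost: 218436 (one per element)
Resizes occur just before inserting elements 2, 3, 5, 9, ...
Elements copied at each resize: 1 + 2 + 4 + 8 + 16 + 32 + 64 + 128 + 256 + 512 + 1024 + 2048 + 4096 + 8192 + 16384 + 32768 + 65536 + 131072
Sum of copies = 262143 (geometric series: 2^k - 1)
Total = 218436 + 262143 = 480579


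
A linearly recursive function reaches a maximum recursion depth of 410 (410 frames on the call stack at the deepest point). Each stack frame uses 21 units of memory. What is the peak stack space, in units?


Maximum recursion depth = 410 frames
Memory per frame = 21 units
Total stack space = depth * frame_size
= 410 * 21 = 8610


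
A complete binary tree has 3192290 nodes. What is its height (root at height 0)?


In a complete binary tree, level k holds nodes 2^k .. 2^(k+1)-1 (1-indexed).
Height = floor(log2(n)) = floor(log2(3192290)) = 21
Check: 2^21 = 2097152 <= 3192290 < 4194304 = 2^22


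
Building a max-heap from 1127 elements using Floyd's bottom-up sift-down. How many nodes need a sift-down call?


In a heap of 1127 elements (0-indexed array):
  Last element index: 1126
  Parent of last element: floor((1126 - 1) / 2) = 562
  Internal nodes: indices 0 to 562
  Count = floor(1127/2) = 563


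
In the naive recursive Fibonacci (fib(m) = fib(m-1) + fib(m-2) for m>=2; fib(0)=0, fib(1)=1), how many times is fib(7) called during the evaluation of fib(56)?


Let N(m) = number of times fib(m) is called while evaluating fib(56).
N(56) = 1 (the initial call).
N(55) = 1 (only fib(56) calls it).
For 1 <= m <= 54: fib(m) is called by fib(m+1) and fib(m+2), so
  N(m) = N(m+1) + N(m+2).
fib(0) is called only by fib(2), so N(0) = N(2).
Walk down from m=56:
  N(56)=1, N(55)=1, N(54)=2, N(53)=3, N(52)=5, N(51)=8, N(50)=13, N(49)=21, N(48)=34, N(47)=55, N(46)=89, N(45)=144, N(44)=233, N(43)=377, N(42)=610, N(41)=987, N(40)=1597, N(39)=2584, N(38)=4181, N(37)=6765, N(36)=10946, N(35)=17711, N(34)=28657, N(33)=46368, N(32)=75025, N(31)=121393, N(30)=196418, N(29)=317811, N(28)=514229, N(27)=832040, N(26)=1346269, N(25)=2178309, N(24)=3524578, N(23)=5702887, N(22)=9227465, N(21)=14930352, N(20)=24157817, N(19)=39088169, N(18)=63245986, N(17)=102334155, N(16)=165580141, N(15)=267914296, N(14)=433494437, N(13)=701408733, N(12)=1134903170, N(11)=1836311903, N(10)=2971215073, N(9)=4807526976, N(8)=7778742049, N(7)=12586269025
N(7) = 12586269025


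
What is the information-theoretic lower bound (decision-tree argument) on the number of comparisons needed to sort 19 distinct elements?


A binary decision tree of height h has at most 2^h leaves and needs at least n! of them, so h >= ceil(log2(n!)).
Compute 19! as a running product:
  x2 = 2, x3 = 6, x4 = 24, x5 = 120
  x6 = 720, x7 = 5040, x8 = 40320, x9 = 362880
  x10 = 3628800, x11 = 39916800, x12 = 479001600, x13 = 6227020800
  x14 = 87178291200, x15 = 1307674368000, x16 = 20922789888000, x17 = 355687428096000
  x18 = 6402373705728000, x19 = 121645100408832000
19! = 121645100408832000
Bracket between powers of 2:
  2^56 = 72057594037927936 < 121645100408832000 <= 144115188075855872 = 2^57
So ceil(log2(19!)) = 57


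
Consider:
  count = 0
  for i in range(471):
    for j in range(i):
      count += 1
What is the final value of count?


For each i, the inner loop runs i times:
  i=0: inner runs 0 times
  i=1: inner runs 1 time
  i=2: inner runs 2 times
  i=3: inner runs 3 times
  i=4: inner runs 4 times
  i=5: inner runs 5 times
  i=6: inner runs 6 times
  i=7: inner runs 7 times
  ...
Total = 0 + 1 + 2 + ... + 470 = 471*(471-1)/2 = 110685


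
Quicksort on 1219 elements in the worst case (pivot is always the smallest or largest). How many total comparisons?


In the worst case, each partition step picks the worst pivot:
  Partition 1: 1218 comparisons (n-1 elements to compare)
  Partition 2: 1217 comparisons
  Partition 3: 1216 comparisons
  Partition 4: 1215 comparisons
  Partition 5: 1214 comparisons
  ...
  Last partition: 0 comparisons
Total = (n-1) + (n-2) + ... + 1 + 0 = n*(n-1)/2
= 1219*1218/2 = 742371


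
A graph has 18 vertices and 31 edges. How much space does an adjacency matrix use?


Adjacency matrix: V x V grid of entries
Space = V^2 = 18^2 = 18 * 18 = 324


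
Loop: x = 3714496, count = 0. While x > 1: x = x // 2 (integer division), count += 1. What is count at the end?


The variable x halves each step:
x = 3714496 -> 1857248 -> 928624 -> 464312 -> 232156 -> 116078 -> 58039 -> 29019 -> 14509 -> 7254 -> 3627 -> 1813 -> 906 -> 453 -> 226 -> 113 -> 56 -> 28 -> 14 -> 7 -> 3 -> 1
Number of halvings = floor(log2(3714496)) = 21


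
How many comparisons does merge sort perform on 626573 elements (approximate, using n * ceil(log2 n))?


Recursion depth: ceil(log2(626573)) = 20
Each recursion level merges n = 626573 elements
Total = 626573 * 20 = 12531460


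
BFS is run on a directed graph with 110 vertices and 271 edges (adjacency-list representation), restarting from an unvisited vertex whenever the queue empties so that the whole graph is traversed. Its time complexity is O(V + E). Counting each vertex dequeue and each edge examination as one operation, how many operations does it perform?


A full BFS traversal dequeues each vertex exactly once and examines each directed edge exactly once.
V = 110 (vertex processing cost)
E = 271 (edge examination cost)
Total operations proportional to V + E = 110 + 271 = 381


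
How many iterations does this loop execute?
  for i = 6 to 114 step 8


The loop variable i takes values starting at 6 and increments by 8 each iteration.
Sequence: i = 6, 14, 22, 30, 38, 46, 54, 62, 70, ...
The upper bound 114 is inclusive, so the count is floor((last - first) / step) + 1:
floor((114 - 6) / 8) + 1 = floor(108/8) + 1 = 13 + 1 = 14


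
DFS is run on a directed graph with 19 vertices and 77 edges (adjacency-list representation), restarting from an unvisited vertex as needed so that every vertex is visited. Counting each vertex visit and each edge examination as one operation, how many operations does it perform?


A full DFS traversal processes each vertex exactly once (push/pop on stack).
Each directed edge is examined once.
V = 19, E = 77
V + E = 96


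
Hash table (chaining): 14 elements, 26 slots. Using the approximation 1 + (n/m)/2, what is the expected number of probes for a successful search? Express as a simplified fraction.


Computing expected probes:
alpha = 14/26
= 1 + alpha/2
= 1 + 14/(2*26)
= (2*26 + 14) / (2*26)
= 66/52 = 33/26


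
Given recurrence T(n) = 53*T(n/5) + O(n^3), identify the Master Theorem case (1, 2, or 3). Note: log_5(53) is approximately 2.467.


Master Theorem parameters: a=53, b=5, c=3
log_b(a) = 2.467
Compare b^c with a: 5^3 = 125 > 53, so c > log_b(a).
Comparing c=3 vs log_b(a)=2.467:
3 > 2.467 => Case 3
Result: T(n) = O(n^3)
Master Theorem case = 3


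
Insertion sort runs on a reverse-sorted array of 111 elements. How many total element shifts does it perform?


Sum of shifts = 1 + 2 + 3 + ... + 110
= 111 * 110 / 2
= 12210 / 2
= 6105


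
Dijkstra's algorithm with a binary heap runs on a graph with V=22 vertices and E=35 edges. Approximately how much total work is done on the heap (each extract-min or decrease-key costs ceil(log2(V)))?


Dijkstra with a binary heap: each vertex is extracted once, each edge may relax once.
Each heap operation costs O(log V).
V + E = 22 + 35 = 57
ceil(log2(22)) = 5 (since 2^4 = 16 < 22 <= 32 = 2^5)
Total heap work = (V+E) * ceil(log2(V)) = 57 * 5 = 285


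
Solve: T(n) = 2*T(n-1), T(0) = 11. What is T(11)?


Unrolling:
T(11) = 2*T(10) = 2^2*T(9) = ... = 2^11*T(0)
= 2^11 * 11
= 2048 * 11 = 22528


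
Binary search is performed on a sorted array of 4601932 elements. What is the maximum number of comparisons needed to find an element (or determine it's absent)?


Binary search halves the search space each comparison:
  Step 1: search space = 4601932 -> 2300966
  Step 2: search space = 2300966 -> 1150483
  Step 3: search space = 1150483 -> 575241
  Step 4: search space = 575241 -> 287620
  Step 5: search space = 287620 -> 143810
  Step 6: search space = 143810 -> 71905
  Step 7: search space = 71905 -> 35952
  Step 8: search space = 35952 -> 17976
  Step 9: search space = 17976 -> 8988
  Step 10: search space = 8988 -> 4494
  Step 11: search space = 4494 -> 2247
  Step 12: search space = 2247 -> 1123
  Step 13: search space = 1123 -> 561
  Step 14: search space = 561 -> 280
  Step 15: search space = 280 -> 140
  Step 16: search space = 140 -> 70
  Step 17: search space = 70 -> 35
  Step 18: search space = 35 -> 17
  Step 19: search space = 17 -> 8
  Step 20: search space = 8 -> 4
  Step 21: search space = 4 -> 2
  Step 22: search space = 2 -> 1
  Step 23: search space = 1 (final check)
Maximum comparisons = floor(log2(4601932)) + 1 = 22 + 1 = 23


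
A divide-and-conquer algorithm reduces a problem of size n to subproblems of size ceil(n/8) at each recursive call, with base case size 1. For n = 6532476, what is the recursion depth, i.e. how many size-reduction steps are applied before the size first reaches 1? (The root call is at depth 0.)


Each step divides the size by 8 (rounding up); after k steps the size is ceil(n/8^k), which equals 1 exactly when 8^k >= n.
So the depth is the smallest k with 8^k >= 6532476, i.e. ceil(log_8(6532476)).
8^7 = 2097152 < 6532476 <= 16777216 = 8^8
Recursion depth = 8


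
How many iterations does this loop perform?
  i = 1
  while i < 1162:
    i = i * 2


The loop variable doubles each iteration:
i = 1 -> 2 -> 4 -> 8 -> 16 -> 32 -> 64 -> 128 -> 256 -> 512 -> 1024 -> 2048 (stop, 2048 >= 1162)
Number of doublings = ceil(log2(1162)) = 11


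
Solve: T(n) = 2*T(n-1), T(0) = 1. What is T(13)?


Unrolling:
T(13) = 2*T(12) = 2^2*T(11) = ... = 2^13*T(0)
= 2^13 * 1
= 8192 * 1 = 8192


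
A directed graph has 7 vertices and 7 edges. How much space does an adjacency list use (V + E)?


Adjacency list: one list head per vertex + one entry per edge
Vertex heads: 7
Edge entries: 7
Total = 7 + 7 = 14


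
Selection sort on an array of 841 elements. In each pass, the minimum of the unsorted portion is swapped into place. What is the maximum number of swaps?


Selection sort performs one swap per pass:
  Pass 1: find min in positions 0 to 840, swap with position 0
  Pass 2: find min in positions 1 to 840, swap with position 1
  Pass 3: find min in positions 2 to 840, swap with position 2
  Pass 4: find min in positions 3 to 840, swap with position 3
  Pass 5: find min in positions 4 to 840, swap with position 4
  ... (835 more passes)
Total passes (and swaps) = n - 1 = 841 - 1 = 840


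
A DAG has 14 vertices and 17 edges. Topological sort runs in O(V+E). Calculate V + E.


V = 14 (vertex processing)
E = 17 (edge processing)
V + E = 14 + 17 = 31


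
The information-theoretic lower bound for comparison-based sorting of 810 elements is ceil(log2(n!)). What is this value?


A binary decision tree of height h has at most 2^h leaves and needs at least n! of them, so h >= ceil(log2(n!)).
810! is far too large to multiply out, so use Stirling's series:
  ln(n!) ~ n ln n - n + (1/2) ln(2 pi n) + 1/(12n)  (error below 1/(360 n^3), negligible here)
  ln(810) = 6.6970342
  n ln n = 810 * 6.6970342 = 5424.5977
  (1/2) ln(2 pi * 810) = (1/2) ln(5089.3801) = 4.2675
  1/(12*810) = 0.0001
  ln(810!) ~ 5424.5977 - 810 + 4.2675 + 0.0001 = 4618.8653
Convert to base 2: log2(810!) = 4618.8653 / ln 2 = 4618.8653 / 0.69314718 = 6663.6141
ceil(6663.6141) = 6664


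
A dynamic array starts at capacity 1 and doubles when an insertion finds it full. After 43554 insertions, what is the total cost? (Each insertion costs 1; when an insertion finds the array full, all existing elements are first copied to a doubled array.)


Insertion cost: 43554 (one per element)
Resizes occur just before inserting elements 2, 3, 5, 9, ...
Elements copied at each resize: 1 + 2 + 4 + 8 + 16 + 32 + 64 + 128 + 256 + 512 + 1024 + 2048 + 4096 + 8192 + 16384 + 32768
Sum of copies = 65535 (geometric series: 2^k - 1)
Total = 43554 + 65535 = 109089


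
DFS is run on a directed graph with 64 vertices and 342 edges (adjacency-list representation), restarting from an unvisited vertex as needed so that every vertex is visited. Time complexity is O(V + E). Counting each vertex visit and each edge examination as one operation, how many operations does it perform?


A full DFS traversal processes each vertex exactly once (push/pop on stack).
Each directed edge is examined once.
V = 64, E = 342
V + E = 406


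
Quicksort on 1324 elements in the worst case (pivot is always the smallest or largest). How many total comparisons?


In the worst case, each partition step picks the worst pivot:
  Partition 1: 1323 comparisons (n-1 elements to compare)
  Partition 2: 1322 comparisons
  Partition 3: 1321 comparisons
  Partition 4: 1320 comparisons
  Partition 5: 1319 comparisons
  ...
  Last partition: 0 comparisons
Total = (n-1) + (n-2) + ... + 1 + 0 = n*(n-1)/2
= 1324*1323/2 = 875826


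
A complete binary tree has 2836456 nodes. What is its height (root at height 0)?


In a complete binary tree, level k holds nodes 2^k .. 2^(k+1)-1 (1-indexed).
Height = floor(log2(n)) = floor(log2(2836456)) = 21
Check: 2^21 = 2097152 <= 2836456 < 4194304 = 2^22


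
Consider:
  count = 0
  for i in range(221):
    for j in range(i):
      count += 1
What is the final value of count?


For each i, the inner loop runs i times:
  i=0: inner runs 0 times
  i=1: inner runs 1 time
  i=2: inner runs 2 times
  i=3: inner runs 3 times
  i=4: inner runs 4 times
  i=5: inner runs 5 times
  i=6: inner runs 6 times
  i=7: inner runs 7 times
  ...
Total = 0 + 1 + 2 + ... + 220 = 221*(221-1)/2 = 24310


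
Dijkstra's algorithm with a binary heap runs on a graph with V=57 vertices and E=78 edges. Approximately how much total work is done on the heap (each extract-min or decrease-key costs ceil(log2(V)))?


Dijkstra with a binary heap: each vertex is extracted once, each edge may relax once.
Each heap operation costs O(log V).
V + E = 57 + 78 = 135
ceil(log2(57)) = 6 (since 2^5 = 32 < 57 <= 64 = 2^6)
Total heap work = (V+E) * ceil(log2(V)) = 135 * 6 = 810


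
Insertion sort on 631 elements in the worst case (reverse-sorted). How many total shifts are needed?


In the worst case (reverse-sorted), each element shifts past all previous:
  Element 1: 1 shifts
  Element 2: 2 shifts
  Element 3: 3 shifts
  Element 4: 4 shifts
  Element 5: 5 shifts
  ...
  Element 630: 630 shifts
Total = 1 + 2 + ... + 630
= 631*(631-1)/2 = 198765


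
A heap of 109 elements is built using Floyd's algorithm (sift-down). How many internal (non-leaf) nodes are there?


Leaf nodes occupy roughly half the array.
Sift-down is called for each internal node, starting from the last one.
Internal nodes = floor(n/2) = floor(109/2) = 54


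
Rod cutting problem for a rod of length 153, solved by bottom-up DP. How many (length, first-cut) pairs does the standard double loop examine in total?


For each subproblem length i = 1..153, the inner loop considers i possible first cuts.
Total = 1 + 2 + ... + 153
= 153*(153+1)/2
= 153*154/2 = 11781


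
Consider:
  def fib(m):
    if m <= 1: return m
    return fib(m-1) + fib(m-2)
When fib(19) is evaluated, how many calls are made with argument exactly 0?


Let N(m) = number of times fib(m) is called while evaluating fib(19).
N(19) = 1 (the initial call).
N(18) = 1 (only fib(19) calls it).
For 1 <= m <= 17: fib(m) is called by fib(m+1) and fib(m+2), so
  N(m) = N(m+1) + N(m+2).
fib(0) is called only by fib(2), so N(0) = N(2).
Walk down from m=19:
  N(19)=1, N(18)=1, N(17)=2, N(16)=3, N(15)=5, N(14)=8, N(13)=13, N(12)=21, N(11)=34, N(10)=55, N(9)=89, N(8)=144, N(7)=233, N(6)=377, N(5)=610, N(4)=987, N(3)=1597, N(2)=2584, N(1)=4181, N(0)=N(2)=2584
N(0) = 2584


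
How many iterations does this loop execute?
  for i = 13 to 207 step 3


The loop variable i takes values starting at 13 and increments by 3 each iteration.
Sequence: i = 13, 16, 19, 22, 25, 28, 31, 34, 37, ...
The upper bound 207 is inclusive, so the count is floor((last - first) / step) + 1:
floor((207 - 13) / 3) + 1 = floor(194/3) + 1 = 64 + 1 = 65


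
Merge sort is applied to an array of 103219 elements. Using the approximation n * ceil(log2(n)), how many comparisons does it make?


Merge sort divides the array into halves recursively.
Number of levels = ceil(log2(103219)) = 17
At each level, approximately n = 103219 comparisons are needed for merging.
Total comparisons ~ n * ceil(log2(n)) = 103219 * 17 = 1754723


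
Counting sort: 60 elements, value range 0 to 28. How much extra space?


n = 60 (output array)
k = 29 (count array for 29 distinct values)
Extra space = 60 + 29 = 89


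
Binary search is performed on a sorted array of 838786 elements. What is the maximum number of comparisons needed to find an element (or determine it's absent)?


Binary search halves the search space each comparison:
  Step 1: search space = 838786 -> 419393
  Step 2: search space = 419393 -> 209696
  Step 3: search space = 209696 -> 104848
  Step 4: search space = 104848 -> 52424
  Step 5: search space = 52424 -> 26212
  Step 6: search space = 26212 -> 13106
  Step 7: search space = 13106 -> 6553
  Step 8: search space = 6553 -> 3276
  Step 9: search space = 3276 -> 1638
  Step 10: search space = 1638 -> 819
  Step 11: search space = 819 -> 409
  Step 12: search space = 409 -> 204
  Step 13: search space = 204 -> 102
  Step 14: search space = 102 -> 51
  Step 15: search space = 51 -> 25
  Step 16: search space = 25 -> 12
  Step 17: search space = 12 -> 6
  Step 18: search space = 6 -> 3
  Step 19: search space = 3 -> 1
  Step 20: search space = 1 (final check)
Maximum comparisons = floor(log2(838786)) + 1 = 19 + 1 = 20


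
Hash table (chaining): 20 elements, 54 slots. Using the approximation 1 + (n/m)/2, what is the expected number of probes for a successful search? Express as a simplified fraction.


Computing expected probes:
alpha = 20/54
= 1 + alpha/2
= 1 + 20/(2*54)
= (2*54 + 20) / (2*54)
= 128/108 = 32/27


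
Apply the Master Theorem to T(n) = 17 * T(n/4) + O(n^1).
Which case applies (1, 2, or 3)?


The Master Theorem: T(n) = a*T(n/b) + O(n^c)
  a = 17, b = 4, c = 1
log_b(a) = log_4(17) ~ 2.044
Compare b^c with a: 4^1 = 4 < 17, so c < log_b(a).
Since c < log_b(a), Case 1 applies.
T(n) = O(n^(log_4 17)) ~ O(n^2.044)
Master Theorem case = 1


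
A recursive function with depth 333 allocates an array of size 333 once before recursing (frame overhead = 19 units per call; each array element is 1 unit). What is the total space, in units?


Array allocation: 333 units (allocated once)
Stack frames: 333 deep * 19 per frame = 6327 units
Total = 333 + 6327 = 6660


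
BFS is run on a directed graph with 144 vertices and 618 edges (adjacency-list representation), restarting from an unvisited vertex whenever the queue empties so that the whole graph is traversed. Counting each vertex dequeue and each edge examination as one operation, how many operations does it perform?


A full BFS traversal dequeues each vertex exactly once and examines each directed edge exactly once.
V = 144 (vertex processing cost)
E = 618 (edge examination cost)
Total operations proportional to V + E = 144 + 618 = 762


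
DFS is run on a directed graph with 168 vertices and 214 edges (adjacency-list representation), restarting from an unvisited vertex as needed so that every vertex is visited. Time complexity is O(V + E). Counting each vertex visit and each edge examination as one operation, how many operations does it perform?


A full DFS traversal processes each vertex exactly once (push/pop on stack).
Each directed edge is examined once.
V = 168, E = 214
V + E = 382


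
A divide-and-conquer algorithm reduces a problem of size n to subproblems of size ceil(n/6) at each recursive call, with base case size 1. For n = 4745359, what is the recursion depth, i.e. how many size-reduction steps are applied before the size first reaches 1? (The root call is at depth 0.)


Each step divides the size by 6 (rounding up); after k steps the size is ceil(n/6^k), which equals 1 exactly when 6^k >= n.
So the depth is the smallest k with 6^k >= 4745359, i.e. ceil(log_6(4745359)).
6^8 = 1679616 < 4745359 <= 10077696 = 6^9
Recursion depth = 9


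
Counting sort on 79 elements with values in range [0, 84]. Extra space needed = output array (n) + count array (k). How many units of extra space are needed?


Output array size: 79 (to store sorted result)
Count array size: 85 (one slot per possible value, range 0 to 84)
Total extra space = 79 + 85 = 164


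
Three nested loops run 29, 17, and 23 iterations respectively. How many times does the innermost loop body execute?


Loop 1 (outermost): 29 iterations
Loop 2 (middle): 17 iterations per outer
Loop 3 (innermost): 23 iterations per middle
Total = 29 * 17 * 23 = 11339


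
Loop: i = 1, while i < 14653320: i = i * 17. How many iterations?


i multiplies by 17 each step:
i = 1 -> 17 -> 289 -> 4913 -> 83521 -> 1419857 -> 24137569 (stop)
Iterations = ceil(log_17(14653320)) = 6


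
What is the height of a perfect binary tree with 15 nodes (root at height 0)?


A perfect binary tree with 15 nodes:
  15 = 2^4 - 1
  Levels: 0, 1, ..., 3
  Height = 3


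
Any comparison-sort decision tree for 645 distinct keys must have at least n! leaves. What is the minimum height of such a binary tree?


A binary decision tree of height h has at most 2^h leaves and needs at least n! of them, so h >= ceil(log2(n!)).
645! is far too large to multiply out, so use Stirling's series:
  ln(n!) ~ n ln n - n + (1/2) ln(2 pi n) + 1/(12n)  (error below 1/(360 n^3), negligible here)
  ln(645) = 6.4692503
  n ln n = 645 * 6.4692503 = 4172.6664
  (1/2) ln(2 pi * 645) = (1/2) ln(4052.6545) = 4.1536
  1/(12*645) = 0.0001
  ln(645!) ~ 4172.6664 - 645 + 4.1536 + 0.0001 = 3531.8201
Convert to base 2: log2(645!) = 3531.8201 / ln 2 = 3531.8201 / 0.69314718 = 5095.3393
ceil(5095.3393) = 5096


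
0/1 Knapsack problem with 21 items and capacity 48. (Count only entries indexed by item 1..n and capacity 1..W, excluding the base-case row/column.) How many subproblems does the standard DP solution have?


The DP table is indexed by (item, capacity).
Rows: 21 items
Columns: 48 capacity values (1 to W)
Total subproblems = 21 * 48 = 1008


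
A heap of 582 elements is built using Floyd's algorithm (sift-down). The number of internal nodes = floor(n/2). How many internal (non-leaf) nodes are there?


Leaf nodes occupy roughly half the array.
Sift-down is called for each internal node, starting from the last one.
Internal nodes = floor(n/2) = floor(582/2) = 291


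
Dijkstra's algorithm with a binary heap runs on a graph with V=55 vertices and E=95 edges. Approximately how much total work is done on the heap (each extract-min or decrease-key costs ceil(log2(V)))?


Dijkstra with a binary heap: each vertex is extracted once, each edge may relax once.
Each heap operation costs O(log V).
V + E = 55 + 95 = 150
ceil(log2(55)) = 6 (since 2^5 = 32 < 55 <= 64 = 2^6)
Total heap work = (V+E) * ceil(log2(V)) = 150 * 6 = 900


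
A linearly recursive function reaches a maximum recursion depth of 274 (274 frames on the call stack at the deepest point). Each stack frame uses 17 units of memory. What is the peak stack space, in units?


Maximum recursion depth = 274 frames
Memory per frame = 17 units
Total stack space = depth * frame_size
= 274 * 17 = 4658


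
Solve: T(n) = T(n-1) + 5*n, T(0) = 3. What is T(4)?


Expanding the recurrence:
T(4) = T(3) + 5*4
       = T(2) + 5*3 + 5*4
       ...
       = T(0) + 5*(1 + 2 + ... + 4)
       = 3 + 5 * 4*5/2
       = 3 + 5 * 10
       = 3 + 50 = 53


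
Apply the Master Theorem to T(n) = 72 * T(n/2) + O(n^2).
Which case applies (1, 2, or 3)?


The Master Theorem: T(n) = a*T(n/b) + O(n^c)
  a = 72, b = 2, c = 2
log_b(a) = log_2(72) ~ 6.17
Compare b^c with a: 2^2 = 4 < 72, so c < log_b(a).
Since c < log_b(a), Case 1 applies.
T(n) = O(n^(log_2 72)) ~ O(n^6.17)
Master Theorem case = 1


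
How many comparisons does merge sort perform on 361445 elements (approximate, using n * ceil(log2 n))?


Recursion depth: ceil(log2(361445)) = 19
Each recursion level merges n = 361445 elements
Total = 361445 * 19 = 6867455


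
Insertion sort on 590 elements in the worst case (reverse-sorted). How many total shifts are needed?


In the worst case (reverse-sorted), each element shifts past all previous:
  Element 1: 1 shifts
  Element 2: 2 shifts
  Element 3: 3 shifts
  Element 4: 4 shifts
  Element 5: 5 shifts
  ...
  Element 589: 589 shifts
Total = 1 + 2 + ... + 589
= 590*(590-1)/2 = 173755


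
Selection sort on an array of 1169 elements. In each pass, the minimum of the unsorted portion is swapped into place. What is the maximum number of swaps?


Selection sort performs one swap per pass:
  Pass 1: find min in positions 0 to 1168, swap with position 0
  Pass 2: find min in positions 1 to 1168, swap with position 1
  Pass 3: find min in positions 2 to 1168, swap with position 2
  Pass 4: find min in positions 3 to 1168, swap with position 3
  Pass 5: find min in positions 4 to 1168, swap with position 4
  ... (1163 more passes)
Total passes (and swaps) = n - 1 = 1169 - 1 = 1168


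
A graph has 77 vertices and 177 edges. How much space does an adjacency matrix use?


Adjacency matrix: V x V grid of entries
Space = V^2 = 77^2 = 77 * 77 = 5929


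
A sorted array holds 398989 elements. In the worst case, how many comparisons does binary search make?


Halving sequence: 398989 -> 199494 -> 99747 -> 49873 -> 24936 -> 12468 -> 6234 -> 3117 -> 1558 -> 779 -> 389 -> 194 -> 97 -> 48 -> 24 -> 12 -> 6 -> 3 -> 1
Number of halvings = 18
Max comparisons = 18 + 1 = 19


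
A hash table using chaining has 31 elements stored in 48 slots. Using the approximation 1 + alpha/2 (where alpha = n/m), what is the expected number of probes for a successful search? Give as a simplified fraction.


Load factor alpha = n/m = 31/48
Expected probes = 1 + alpha/2 = 1 + 31/(2*48)
= 1 + 31/96
= 96/96 + 31/96
= 127/96


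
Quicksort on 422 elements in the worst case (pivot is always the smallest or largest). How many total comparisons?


In the worst case, each partition step picks the worst pivot:
  Partition 1: 421 comparisons (n-1 elements to compare)
  Partition 2: 420 comparisons
  Partition 3: 419 comparisons
  Partition 4: 418 comparisons
  Partition 5: 417 comparisons
  ...
  Last partition: 0 comparisons
Total = (n-1) + (n-2) + ... + 1 + 0 = n*(n-1)/2
= 422*421/2 = 88831


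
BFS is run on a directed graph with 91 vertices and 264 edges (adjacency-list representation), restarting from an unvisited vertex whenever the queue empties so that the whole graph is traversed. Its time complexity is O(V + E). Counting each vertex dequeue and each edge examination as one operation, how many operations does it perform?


A full BFS traversal dequeues each vertex exactly once and examines each directed edge exactly once.
V = 91 (vertex processing cost)
E = 264 (edge examination cost)
Total operations proportional to V + E = 91 + 264 = 355


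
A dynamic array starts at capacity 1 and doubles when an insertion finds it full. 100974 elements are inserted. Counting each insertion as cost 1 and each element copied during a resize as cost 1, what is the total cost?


n = 100974
Insertion costs: 100974
Resizes copy 1, 2, 4, ... up to the largest power of 2 that is <= n-1 = 100973, i.e. 65536.
Copy costs = 1 + 2 + 4 + 8 + 16 + 32 + 64 + 128 + 256 + 512 + 1024 + 2048 + 4096 + 8192 + 16384 + 32768 + 65536 = 131071
Total = 100974 + 131071 = 232045


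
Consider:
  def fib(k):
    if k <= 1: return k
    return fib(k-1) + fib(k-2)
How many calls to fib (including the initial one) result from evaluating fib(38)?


Let C(m) = total calls to evaluate fib(m). Then C(0)=C(1)=1, and
C(m) = 1 + C(m-1) + C(m-2) for m >= 2.
Build the table (each entry = 1 + previous two):
  C(0) = 1
  C(1) = 1
  C(2) = 1 + 1 + 1 = 3
  C(3) = 1 + 3 + 1 = 5
  C(4) = 1 + 5 + 3 = 9
  C(5) = 1 + 9 + 5 = 15
  C(6) = 1 + 15 + 9 = 25
  C(7) = 1 + 25 + 15 = 41
  C(8) = 1 + 41 + 25 = 67
  C(9) = 1 + 67 + 41 = 109
  C(10) = 1 + 109 + 67 = 177
  C(11) = 1 + 177 + 109 = 287
  C(12) = 1 + 287 + 177 = 465
  C(13) = 1 + 465 + 287 = 753
  C(14) = 1 + 753 + 465 = 1219
  C(15) = 1 + 1219 + 753 = 1973
  C(16) = 1 + 1973 + 1219 = 3193
  C(17) = 1 + 3193 + 1973 = 5167
  C(18) = 1 + 5167 + 3193 = 8361
  C(19) = 1 + 8361 + 5167 = 13529
  C(20) = 1 + 13529 + 8361 = 21891
  C(21) = 1 + 21891 + 13529 = 35421
  C(22) = 1 + 35421 + 21891 = 57313
  C(23) = 1 + 57313 + 35421 = 92735
  C(24) = 1 + 92735 + 57313 = 150049
  C(25) = 1 + 150049 + 92735 = 242785
  C(26) = 1 + 242785 + 150049 = 392835
  C(27) = 1 + 392835 + 242785 = 635621
  C(28) = 1 + 635621 + 392835 = 1028457
  C(29) = 1 + 1028457 + 635621 = 1664079
  C(30) = 1 + 1664079 + 1028457 = 2692537
  C(31) = 1 + 2692537 + 1664079 = 4356617
  C(32) = 1 + 4356617 + 2692537 = 7049155
  C(33) = 1 + 7049155 + 4356617 = 11405773
  C(34) = 1 + 11405773 + 7049155 = 18454929
  C(35) = 1 + 18454929 + 11405773 = 29860703
  C(36) = 1 + 29860703 + 18454929 = 48315633
  C(37) = 1 + 48315633 + 29860703 = 78176337
  C(38) = 1 + 78176337 + 48315633 = 126491971
Total calls for fib(38) = 126491971
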